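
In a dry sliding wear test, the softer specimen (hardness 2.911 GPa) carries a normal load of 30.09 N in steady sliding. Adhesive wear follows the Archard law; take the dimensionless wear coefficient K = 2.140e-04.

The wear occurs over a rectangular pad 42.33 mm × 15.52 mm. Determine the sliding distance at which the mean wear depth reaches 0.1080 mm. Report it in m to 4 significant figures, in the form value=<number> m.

value=3.208e+04 m

Each operation maintains exact precision. The intermediates are displayed rounded, and a lone final rounding to four significant figures.
Convert: Hardness H = 2.911 GPa = 2.911e+09 Pa.
Convert: Pad sides 42.33 mm × 15.52 mm = 0.04233 m × 0.01552 m. Contact area A = 0.04233 m × 0.01552 m = 6.570e-04 m².
Convert: Depth limit h_lim = 0.1080 mm = 1.080e-04 m.
Collected in SI base units: W = 30.09 N, H = 2.911e+09 Pa, K = 2.140e-04.
Limit volume V_lim = h_lim·A = 1.080e-04 · 6.570e-04 = 7.095e-08 m³.
So the life L = V_lim·H/(K·W) = 7.095e-08 · 2.911e+09 / (2.140e-04 · 30.09) = 3.208e+04 m.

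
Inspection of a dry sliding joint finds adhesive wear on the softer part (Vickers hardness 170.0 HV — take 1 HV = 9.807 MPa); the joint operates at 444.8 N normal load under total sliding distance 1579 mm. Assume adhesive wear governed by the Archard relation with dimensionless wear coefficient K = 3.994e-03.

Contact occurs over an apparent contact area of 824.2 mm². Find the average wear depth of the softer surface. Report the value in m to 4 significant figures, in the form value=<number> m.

Intermediates are printed rounded — every step maintains full precision. Rounded once at the end: 4 significant digits.
Convert: Distance covered L = 1579 mm = 1.579 m.
Convert: Hardness H = 170.0 HV × 9.807 MPa/HV = 1667 MPa = 1.667e+09 Pa.
Convert: Contact area A = 824.2 mm² = 8.242e-04 m².
Expressed in SI base units: W = 444.8 N, H = 1.667e+09 Pa, K = 3.994e-03.
The Archard volume V = K·W·L/H = 3.994e-03 · 444.8 · 1.579 / 1.667e+09 = 1.683e-09 m³.
Depth h = V/A = 1.683e-09 / 8.242e-04 = 2.041e-06 m.

value=2.041e-06 m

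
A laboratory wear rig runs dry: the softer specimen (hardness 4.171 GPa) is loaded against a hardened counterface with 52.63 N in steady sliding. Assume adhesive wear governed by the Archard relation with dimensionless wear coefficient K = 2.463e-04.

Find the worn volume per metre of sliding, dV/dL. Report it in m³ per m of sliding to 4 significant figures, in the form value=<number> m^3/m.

value=3.108e-12 m^3/m

Intermediate values are displayed rounded; the computation carries full precision. Rounded just once: four significant figures.
Convert: Hardness H = 4.171 GPa = 4.171e+09 Pa.
In SI base units, W = 52.63 N, H = 4.171e+09 Pa, K = 2.463e-04.
Wear rate dV/dL = K·W/H, per unit distance: 2.463e-04 · 52.63 / 4.171e+09 = 3.108e-12 m³/m.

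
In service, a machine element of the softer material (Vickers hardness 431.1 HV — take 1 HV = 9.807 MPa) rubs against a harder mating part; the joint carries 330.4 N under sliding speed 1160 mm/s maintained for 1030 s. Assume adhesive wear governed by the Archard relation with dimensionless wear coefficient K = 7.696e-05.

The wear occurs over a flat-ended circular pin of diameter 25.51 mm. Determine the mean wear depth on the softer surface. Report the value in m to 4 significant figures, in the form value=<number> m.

value=1.406e-05 m

All working math runs at full float precision. Intermediates appear rounded, and a single final rounding, at four significant digits.
Convert: Sliding speed v = 1160 mm/s = 1.160 m/s. Distance L = v·t = 1.160 m/s × 1030 s = 1195 m.
Convert: Hardness H = 431.1 HV × 9.807 MPa/HV = 4228 MPa = 4.228e+09 Pa.
Convert: Pin diameter d = 25.51 mm = 0.02551 m. Contact area A = π·d²/4 = π·(0.02551 m)²/4 = 5.111e-04 m².
Expressed in SI base units: W = 330.4 N, H = 4.228e+09 Pa, K = 7.696e-05.
Apply Archard: V = K·W·L/H = 7.696e-05 · 330.4 · 1195 / 4.228e+09 = 7.186e-09 m³.
Depth h = V/A = 7.186e-09 / 5.111e-04 = 1.406e-05 m.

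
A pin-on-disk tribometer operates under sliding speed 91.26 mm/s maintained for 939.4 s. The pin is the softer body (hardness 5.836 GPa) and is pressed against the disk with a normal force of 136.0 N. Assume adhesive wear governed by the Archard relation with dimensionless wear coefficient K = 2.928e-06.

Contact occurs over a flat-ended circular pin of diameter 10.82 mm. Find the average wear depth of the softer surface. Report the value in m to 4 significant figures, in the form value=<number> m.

Intermediate values are displayed rounded, and all working math runs at full float precision — rounded once at the end, at four significant digits.
Convert: Sliding speed v = 91.26 mm/s = 0.09126 m/s. Path length L = v·t = 0.09126 m/s × 939.4 s = 85.73 m.
Convert: Hardness H = 5.836 GPa = 5.836e+09 Pa.
Convert: Pin diameter d = 10.82 mm = 0.01082 m. Contact area A = π·d²/4 = π·(0.01082 m)²/4 = 9.195e-05 m².
Collected in SI base units: W = 136.0 N, H = 5.836e+09 Pa, K = 2.928e-06.
By Archard's law, V = K·W·L/H = 2.928e-06 · 136.0 · 85.73 / 5.836e+09 = 5.850e-12 m³.
Mean depth h = V/A = 5.850e-12 / 9.195e-05 = 6.362e-08 m.

value=6.362e-08 m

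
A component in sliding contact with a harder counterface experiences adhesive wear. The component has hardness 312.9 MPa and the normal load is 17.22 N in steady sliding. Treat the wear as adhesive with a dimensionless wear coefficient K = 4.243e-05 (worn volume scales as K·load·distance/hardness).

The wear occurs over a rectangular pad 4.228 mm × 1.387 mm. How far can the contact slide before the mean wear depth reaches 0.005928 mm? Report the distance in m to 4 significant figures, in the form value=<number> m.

Intermediates are printed rounded, and all working math carries full float precision; one last rounding to four significant digits.
Hardness H = 312.9 MPa = 3.129e+08 Pa.
Pad sides 4.228 mm × 1.387 mm = 0.004228 m × 0.001387 m. Contact area A = 0.004228 m × 0.001387 m = 5.864e-06 m².
Depth limit h_lim = 0.005928 mm = 5.928e-06 m.
In SI base units, W = 17.22 N, H = 3.129e+08 Pa, K = 4.243e-05.
Allowed volume V_lim = h_lim·A = 5.928e-06 · 5.864e-06 = 3.476e-11 m³.
Inverting, life L = V_lim·H/(K·W) = 3.476e-11 · 3.129e+08 / (4.243e-05 · 17.22) = 14.89 m.

value=14.89 m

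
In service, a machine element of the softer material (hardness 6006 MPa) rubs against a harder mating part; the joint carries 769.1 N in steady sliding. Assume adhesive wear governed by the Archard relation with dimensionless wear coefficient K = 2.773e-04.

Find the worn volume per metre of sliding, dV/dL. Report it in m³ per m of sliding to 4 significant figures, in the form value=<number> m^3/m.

value=3.551e-11 m^3/m

The computation runs at full precision. The intermediates appear rounded; one last rounding to four significant digits.
Convert: Hardness H = 6006 MPa = 6.006e+09 Pa.
Expressed in SI base units: W = 769.1 N, H = 6.006e+09 Pa, K = 2.773e-04.
Rate of wear dV/dL = K·W/H (independent of L): 2.773e-04 · 769.1 / 6.006e+09 = 3.551e-11 m³/m.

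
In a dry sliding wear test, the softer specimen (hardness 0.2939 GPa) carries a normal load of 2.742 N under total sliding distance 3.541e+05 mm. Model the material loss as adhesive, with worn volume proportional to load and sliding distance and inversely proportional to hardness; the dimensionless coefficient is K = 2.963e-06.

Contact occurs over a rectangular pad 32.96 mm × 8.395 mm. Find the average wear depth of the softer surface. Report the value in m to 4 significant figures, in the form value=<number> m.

Intermediate values are shown rounded; the algebra maintains exact precision — a lone final rounding to four significant digits.
Distance covered L = 3.541e+05 mm = 354.1 m.
Hardness H = 0.2939 GPa = 2.939e+08 Pa.
Pad sides 32.96 mm × 8.395 mm = 0.03296 m × 0.008395 m. Contact area A = 0.03296 m × 0.008395 m = 2.767e-04 m².
Restated in SI base units: W = 2.742 N, H = 2.939e+08 Pa, K = 2.963e-06.
Archard volume V = K·W·L/H = 2.963e-06 · 2.742 · 354.1 / 2.939e+08 = 9.789e-12 m³.
Mean depth h = V/A = 9.789e-12 / 2.767e-04 = 3.538e-08 m.

value=3.538e-08 m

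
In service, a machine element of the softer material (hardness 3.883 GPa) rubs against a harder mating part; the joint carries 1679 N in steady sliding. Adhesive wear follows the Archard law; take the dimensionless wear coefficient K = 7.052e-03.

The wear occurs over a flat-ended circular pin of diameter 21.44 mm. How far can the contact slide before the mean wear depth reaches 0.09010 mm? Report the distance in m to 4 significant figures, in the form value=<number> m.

value=10.67 m

Intermediate values appear rounded; all working math runs at full float precision. Rounded once at the end, at four significant figures.
Hardness H = 3.883 GPa = 3.883e+09 Pa.
Pin diameter d = 21.44 mm = 0.02144 m. Contact area A = π·d²/4 = π·(0.02144 m)²/4 = 3.610e-04 m².
Depth limit h_lim = 0.09010 mm = 9.010e-05 m.
In SI base units, W = 1679 N, H = 3.883e+09 Pa, K = 7.052e-03.
Volume at the limit: V_lim = h_lim·A = 9.010e-05 · 3.610e-04 = 3.253e-08 m³.
Life L = V_lim·H/(K·W) = 3.253e-08 · 3.883e+09 / (7.052e-03 · 1679) = 10.67 m.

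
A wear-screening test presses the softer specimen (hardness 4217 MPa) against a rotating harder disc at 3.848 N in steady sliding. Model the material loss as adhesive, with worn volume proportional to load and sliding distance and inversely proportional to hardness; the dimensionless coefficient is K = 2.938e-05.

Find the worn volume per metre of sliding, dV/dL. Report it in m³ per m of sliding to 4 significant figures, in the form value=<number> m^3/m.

The algebra maintains full precision; intermediate values are shown rounded; rounded once at the end: four significant digits.
Convert: Hardness H = 4217 MPa = 4.217e+09 Pa.
In SI base units: W = 3.848 N, H = 4.217e+09 Pa, K = 2.938e-05.
Wear rate dV/dL = K·W/H, so: 2.938e-05 · 3.848 / 4.217e+09 = 2.681e-14 m³/m.

value=2.681e-14 m^3/m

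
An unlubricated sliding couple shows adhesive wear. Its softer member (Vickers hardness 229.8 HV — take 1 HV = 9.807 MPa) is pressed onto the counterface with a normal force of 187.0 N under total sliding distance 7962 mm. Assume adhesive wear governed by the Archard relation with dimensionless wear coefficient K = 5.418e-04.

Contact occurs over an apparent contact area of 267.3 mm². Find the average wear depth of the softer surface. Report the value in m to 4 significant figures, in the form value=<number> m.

Shown intermediates are rounded; every step maintains exact precision. Rounded once at the end to four significant digits.
Distance covered L = 7962 mm = 7.962 m.
Hardness H = 229.8 HV × 9.807 MPa/HV = 2254 MPa = 2.254e+09 Pa.
Contact area A = 267.3 mm² = 2.673e-04 m².
Collected in SI base units: W = 187.0 N, H = 2.254e+09 Pa, K = 5.418e-04.
Archard volume V = K·W·L/H = 5.418e-04 · 187.0 · 7.962 / 2.254e+09 = 3.579e-10 m³.
Mean depth h = V/A = 3.579e-10 / 2.673e-04 = 1.339e-06 m.

value=1.339e-06 m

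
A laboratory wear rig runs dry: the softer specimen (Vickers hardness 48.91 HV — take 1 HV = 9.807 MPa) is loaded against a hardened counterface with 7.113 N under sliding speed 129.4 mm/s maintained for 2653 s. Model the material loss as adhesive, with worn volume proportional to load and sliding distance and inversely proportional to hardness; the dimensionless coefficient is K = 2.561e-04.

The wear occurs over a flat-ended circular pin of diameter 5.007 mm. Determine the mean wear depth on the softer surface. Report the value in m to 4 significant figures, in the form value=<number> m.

value=6.621e-05 m

The algebra maintains exact precision — intermediate values appear rounded. Rounded once at the end: four significant digits.
Convert: Sliding speed v = 129.4 mm/s = 0.1294 m/s. Path length L = v·t = 0.1294 m/s × 2653 s = 343.3 m.
Convert: Hardness H = 48.91 HV × 9.807 MPa/HV = 479.7 MPa = 4.797e+08 Pa.
Convert: Pin diameter d = 5.007 mm = 0.005007 m. Contact area A = π·d²/4 = π·(0.005007 m)²/4 = 1.969e-05 m².
In SI base units, W = 7.113 N, H = 4.797e+08 Pa, K = 2.561e-04.
Archard volume V = K·W·L/H = 2.561e-04 · 7.113 · 343.3 / 4.797e+08 = 1.304e-09 m³.
Average depth h = V/A = 1.304e-09 / 1.969e-05 = 6.621e-05 m.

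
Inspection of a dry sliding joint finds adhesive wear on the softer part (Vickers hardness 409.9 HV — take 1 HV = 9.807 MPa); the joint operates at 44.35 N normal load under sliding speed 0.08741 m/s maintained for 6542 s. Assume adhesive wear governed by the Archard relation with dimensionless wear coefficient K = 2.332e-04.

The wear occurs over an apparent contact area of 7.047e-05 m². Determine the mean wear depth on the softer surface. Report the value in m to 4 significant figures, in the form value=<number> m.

Intermediates are printed rounded. All working math holds full precision; one final rounding to four significant figures.
Convert: Distance covered L = v·t = 0.08741 m/s × 6542 s = 571.8 m.
Convert: Hardness H = 409.9 HV × 9.807 MPa/HV = 4020 MPa = 4.020e+09 Pa.
In SI base units, W = 44.35 N, H = 4.020e+09 Pa, K = 2.332e-04.
The Archard volume V = K·W·L/H = 2.332e-04 · 44.35 · 571.8 / 4.020e+09 = 1.471e-09 m³.
Average depth h = V/A = 1.471e-09 / 7.047e-05 = 2.088e-05 m.

value=2.088e-05 m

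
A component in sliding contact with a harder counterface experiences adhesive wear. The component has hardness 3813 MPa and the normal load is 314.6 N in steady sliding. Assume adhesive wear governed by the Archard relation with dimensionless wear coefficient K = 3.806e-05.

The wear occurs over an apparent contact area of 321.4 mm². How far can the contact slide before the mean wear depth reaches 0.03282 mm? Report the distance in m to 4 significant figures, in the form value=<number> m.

The intermediates are shown rounded. The algebra runs at full precision. Rounded just once to 4 significant figures.
Hardness H = 3813 MPa = 3.813e+09 Pa.
Contact area A = 321.4 mm² = 3.214e-04 m².
Depth limit h_lim = 0.03282 mm = 3.282e-05 m.
Working in SI base units: W = 314.6 N, H = 3.813e+09 Pa, K = 3.806e-05.
At the depth limit, V_lim = h_lim·A = 3.282e-05 · 3.214e-04 = 1.055e-08 m³.
Sliding life L = V_lim·H/(K·W) = 1.055e-08 · 3.813e+09 / (3.806e-05 · 314.6) = 3359 m.

value=3359 m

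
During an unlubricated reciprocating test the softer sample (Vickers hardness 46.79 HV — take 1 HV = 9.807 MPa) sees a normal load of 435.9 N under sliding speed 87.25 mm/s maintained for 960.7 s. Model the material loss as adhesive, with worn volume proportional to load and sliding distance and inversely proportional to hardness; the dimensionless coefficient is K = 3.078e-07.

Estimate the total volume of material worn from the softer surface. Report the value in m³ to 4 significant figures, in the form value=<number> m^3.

value=2.451e-11 m^3

The intermediates are shown rounded; each operation carries full precision, and rounded just once: four significant figures.
Sliding speed v = 87.25 mm/s = 0.08725 m/s. Distance L = v·t = 0.08725 m/s × 960.7 s = 83.82 m.
Hardness H = 46.79 HV × 9.807 MPa/HV = 458.9 MPa = 4.589e+08 Pa.
Collected in SI base units: W = 435.9 N, H = 4.589e+08 Pa, K = 3.078e-07.
Volume removed: V = K·W·L/H = 3.078e-07 · 435.9 · 83.82 / 4.589e+08 = 2.451e-11 m³.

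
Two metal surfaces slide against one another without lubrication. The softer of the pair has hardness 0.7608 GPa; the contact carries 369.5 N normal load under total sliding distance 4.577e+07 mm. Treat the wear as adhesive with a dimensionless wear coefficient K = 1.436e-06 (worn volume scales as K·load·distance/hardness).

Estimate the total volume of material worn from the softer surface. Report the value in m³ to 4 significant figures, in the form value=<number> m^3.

value=3.192e-08 m^3

The intermediates are displayed rounded; all working math maintains full precision; one final rounding: 4 significant figures.
Total distance L = 4.577e+07 mm = 4.577e+04 m.
Hardness H = 0.7608 GPa = 7.608e+08 Pa.
Collected in SI base units: W = 369.5 N, H = 7.608e+08 Pa, K = 1.436e-06.
Apply Archard: V = K·W·L/H = 1.436e-06 · 369.5 · 4.577e+04 / 7.608e+08 = 3.192e-08 m³.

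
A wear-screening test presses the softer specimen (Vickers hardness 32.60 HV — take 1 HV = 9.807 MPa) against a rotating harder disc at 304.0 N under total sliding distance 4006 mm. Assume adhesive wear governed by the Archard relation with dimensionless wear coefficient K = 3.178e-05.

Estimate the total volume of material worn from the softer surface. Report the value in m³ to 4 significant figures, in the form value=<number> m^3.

The algebra maintains exact precision. Intermediates are displayed rounded. Rounded just once: four significant figures.
Convert: Total distance L = 4006 mm = 4.006 m.
Convert: Hardness H = 32.60 HV × 9.807 MPa/HV = 319.7 MPa = 3.197e+08 Pa.
Restated in SI base units: W = 304.0 N, H = 3.197e+08 Pa, K = 3.178e-05.
By Archard's law, V = K·W·L/H = 3.178e-05 · 304.0 · 4.006 / 3.197e+08 = 1.211e-10 m³.

value=1.211e-10 m^3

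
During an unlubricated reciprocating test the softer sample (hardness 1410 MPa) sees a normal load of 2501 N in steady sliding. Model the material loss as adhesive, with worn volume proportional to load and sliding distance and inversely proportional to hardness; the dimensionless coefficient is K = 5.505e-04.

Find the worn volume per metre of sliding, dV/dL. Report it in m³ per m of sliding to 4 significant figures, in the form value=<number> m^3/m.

Intermediate values appear rounded; all arithmetic carries exact precision; rounded once at the end, at 4 significant figures.
Convert: Hardness H = 1410 MPa = 1.410e+09 Pa.
Expressed in SI base units: W = 2501 N, H = 1.410e+09 Pa, K = 5.505e-04.
Volumetric rate dV/dL = K·W/H (independent of L): 5.505e-04 · 2501 / 1.410e+09 = 9.765e-10 m³/m.

value=9.765e-10 m^3/m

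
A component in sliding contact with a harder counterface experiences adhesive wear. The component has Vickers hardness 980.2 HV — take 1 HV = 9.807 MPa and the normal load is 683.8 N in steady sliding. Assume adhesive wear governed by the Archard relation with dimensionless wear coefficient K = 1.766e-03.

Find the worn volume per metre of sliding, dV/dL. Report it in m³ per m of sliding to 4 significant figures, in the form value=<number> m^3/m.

value=1.256e-10 m^3/m

Quoted intermediates are rounded — each operation holds exact precision; rounded once at the end to 4 significant digits.
Convert: Hardness H = 980.2 HV × 9.807 MPa/HV = 9613 MPa = 9.613e+09 Pa.
Restated in SI base units: W = 683.8 N, H = 9.613e+09 Pa, K = 1.766e-03.
Sliding wear rate dV/dL = K·W/H, so: 1.766e-03 · 683.8 / 9.613e+09 = 1.256e-10 m³/m.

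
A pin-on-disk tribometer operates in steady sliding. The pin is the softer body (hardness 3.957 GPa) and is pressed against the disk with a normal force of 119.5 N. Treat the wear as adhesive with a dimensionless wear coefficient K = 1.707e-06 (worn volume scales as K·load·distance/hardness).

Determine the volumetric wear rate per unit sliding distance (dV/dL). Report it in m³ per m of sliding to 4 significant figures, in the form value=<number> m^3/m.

value=5.155e-14 m^3/m

The computation runs at full float precision, and the intermediates appear rounded — rounded once at the end to 4 significant figures.
Convert: Hardness H = 3.957 GPa = 3.957e+09 Pa.
In SI base units, W = 119.5 N, H = 3.957e+09 Pa, K = 1.707e-06.
Volumetric rate dV/dL = K·W/H (no L dependence): 1.707e-06 · 119.5 / 3.957e+09 = 5.155e-14 m³/m.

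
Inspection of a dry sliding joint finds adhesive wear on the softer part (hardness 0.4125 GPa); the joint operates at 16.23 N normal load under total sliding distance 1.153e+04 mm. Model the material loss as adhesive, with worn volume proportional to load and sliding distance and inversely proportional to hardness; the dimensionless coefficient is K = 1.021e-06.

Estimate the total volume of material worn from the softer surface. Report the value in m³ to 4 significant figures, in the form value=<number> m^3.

value=4.632e-13 m^3

Each operation carries full precision; intermediate values are printed rounded; a lone final rounding, at 4 significant digits.
Convert: Total distance L = 1.153e+04 mm = 11.53 m.
Convert: Hardness H = 0.4125 GPa = 4.125e+08 Pa.
Expressed in SI base units: W = 16.23 N, H = 4.125e+08 Pa, K = 1.021e-06.
Wear volume V = K·W·L/H = 1.021e-06 · 16.23 · 11.53 / 4.125e+08 = 4.632e-13 m³.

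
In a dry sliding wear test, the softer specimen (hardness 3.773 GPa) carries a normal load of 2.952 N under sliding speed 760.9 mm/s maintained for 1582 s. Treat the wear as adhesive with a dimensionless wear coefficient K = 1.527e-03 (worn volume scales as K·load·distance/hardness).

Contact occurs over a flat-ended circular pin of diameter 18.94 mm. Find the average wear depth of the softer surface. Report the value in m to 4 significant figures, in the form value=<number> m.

Intermediate values are printed rounded — each operation runs at exact precision. Rounded once at the end: four significant digits.
Sliding speed v = 760.9 mm/s = 0.7609 m/s. The distance L = v·t = 0.7609 m/s × 1582 s = 1204 m.
Hardness H = 3.773 GPa = 3.773e+09 Pa.
Pin diameter d = 18.94 mm = 0.01894 m. Contact area A = π·d²/4 = π·(0.01894 m)²/4 = 2.817e-04 m².
In SI base units: W = 2.952 N, H = 3.773e+09 Pa, K = 1.527e-03.
Archard volume V = K·W·L/H = 1.527e-03 · 2.952 · 1204 / 3.773e+09 = 1.438e-09 m³.
Mean wear depth h = V/A = 1.438e-09 / 2.817e-04 = 5.104e-06 m.

value=5.104e-06 m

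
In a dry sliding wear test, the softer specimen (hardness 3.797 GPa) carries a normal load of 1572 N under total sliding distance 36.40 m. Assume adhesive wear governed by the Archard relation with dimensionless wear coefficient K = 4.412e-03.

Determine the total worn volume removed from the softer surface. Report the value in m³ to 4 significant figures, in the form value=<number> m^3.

value=6.649e-08 m^3

The computation carries full precision, and intermediates are displayed rounded; rounded just once to four significant digits.
Convert: Hardness H = 3.797 GPa = 3.797e+09 Pa.
In SI base units, W = 1572 N, H = 3.797e+09 Pa, K = 4.412e-03.
Archard relation: V = K·W·L/H = 4.412e-03 · 1572 · 36.40 / 3.797e+09 = 6.649e-08 m³.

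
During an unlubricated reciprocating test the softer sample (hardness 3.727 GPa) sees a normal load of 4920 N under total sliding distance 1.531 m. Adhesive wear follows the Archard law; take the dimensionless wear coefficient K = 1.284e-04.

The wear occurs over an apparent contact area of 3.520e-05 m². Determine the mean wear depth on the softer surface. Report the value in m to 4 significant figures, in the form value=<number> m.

value=7.372e-06 m

All working math carries full precision — displayed values are rounded, and rounded just once, at four significant figures.
Hardness H = 3.727 GPa = 3.727e+09 Pa.
In SI base units, W = 4920 N, H = 3.727e+09 Pa, K = 1.284e-04.
By Archard's law, V = K·W·L/H = 1.284e-04 · 4920 · 1.531 / 3.727e+09 = 2.595e-10 m³.
Average depth h = V/A = 2.595e-10 / 3.520e-05 = 7.372e-06 m.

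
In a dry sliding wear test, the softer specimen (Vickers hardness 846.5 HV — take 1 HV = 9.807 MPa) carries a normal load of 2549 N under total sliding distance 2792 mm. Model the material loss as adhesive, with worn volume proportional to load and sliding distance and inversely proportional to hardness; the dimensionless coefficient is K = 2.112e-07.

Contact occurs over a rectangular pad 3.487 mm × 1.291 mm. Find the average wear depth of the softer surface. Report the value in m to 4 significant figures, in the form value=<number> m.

Intermediate values are displayed rounded; each operation holds exact precision. Rounded just once, at four significant figures.
Path length L = 2792 mm = 2.792 m.
Hardness H = 846.5 HV × 9.807 MPa/HV = 8302 MPa = 8.302e+09 Pa.
Pad sides 3.487 mm × 1.291 mm = 0.003487 m × 0.001291 m. Contact area A = 0.003487 m × 0.001291 m = 4.502e-06 m².
As SI base values: W = 2549 N, H = 8.302e+09 Pa, K = 2.112e-07.
Apply Archard: V = K·W·L/H = 2.112e-07 · 2549 · 2.792 / 8.302e+09 = 1.811e-13 m³.
Depth h = V/A = 1.811e-13 / 4.502e-06 = 4.022e-08 m.

value=4.022e-08 m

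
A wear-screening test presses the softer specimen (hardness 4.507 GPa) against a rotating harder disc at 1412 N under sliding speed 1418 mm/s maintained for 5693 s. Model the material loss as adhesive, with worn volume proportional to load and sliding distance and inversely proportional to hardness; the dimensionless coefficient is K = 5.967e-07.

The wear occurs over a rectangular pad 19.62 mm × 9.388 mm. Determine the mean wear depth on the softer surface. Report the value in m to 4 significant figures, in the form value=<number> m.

The intermediates appear rounded, and all working math carries exact precision, and one final rounding, at four significant digits.
Convert: Sliding speed v = 1418 mm/s = 1.418 m/s. The distance L = v·t = 1.418 m/s × 5693 s = 8073 m.
Convert: Hardness H = 4.507 GPa = 4.507e+09 Pa.
Convert: Pad sides 19.62 mm × 9.388 mm = 0.01962 m × 0.009388 m. Contact area A = 0.01962 m × 0.009388 m = 1.842e-04 m².
In SI base units: W = 1412 N, H = 4.507e+09 Pa, K = 5.967e-07.
Worn volume V = K·W·L/H = 5.967e-07 · 1412 · 8073 / 4.507e+09 = 1.509e-09 m³.
Average depth h = V/A = 1.509e-09 / 1.842e-04 = 8.193e-06 m.

value=8.193e-06 m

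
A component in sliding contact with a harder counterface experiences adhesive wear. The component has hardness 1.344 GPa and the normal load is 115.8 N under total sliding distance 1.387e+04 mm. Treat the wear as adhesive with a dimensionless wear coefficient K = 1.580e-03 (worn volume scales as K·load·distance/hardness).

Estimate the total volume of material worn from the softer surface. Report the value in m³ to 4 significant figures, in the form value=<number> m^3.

All arithmetic maintains exact precision; intermediates appear rounded, and a lone final rounding, at four significant digits.
Convert: Distance L = 1.387e+04 mm = 13.87 m.
Convert: Hardness H = 1.344 GPa = 1.344e+09 Pa.
In SI base units: W = 115.8 N, H = 1.344e+09 Pa, K = 1.580e-03.
The Archard volume V = K·W·L/H = 1.580e-03 · 115.8 · 13.87 / 1.344e+09 = 1.888e-09 m³.

value=1.888e-09 m^3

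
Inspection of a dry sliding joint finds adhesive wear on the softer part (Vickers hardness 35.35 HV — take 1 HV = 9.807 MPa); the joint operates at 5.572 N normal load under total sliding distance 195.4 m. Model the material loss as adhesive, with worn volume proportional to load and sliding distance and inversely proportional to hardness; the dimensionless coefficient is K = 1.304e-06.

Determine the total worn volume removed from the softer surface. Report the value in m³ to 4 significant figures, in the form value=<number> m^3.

value=4.095e-12 m^3

Displayed values are rounded; every step maintains exact precision. Rounded just once, at 4 significant figures.
Convert: Hardness H = 35.35 HV × 9.807 MPa/HV = 346.7 MPa = 3.467e+08 Pa.
Collected in SI base units: W = 5.572 N, H = 3.467e+08 Pa, K = 1.304e-06.
Apply Archard: V = K·W·L/H = 1.304e-06 · 5.572 · 195.4 / 3.467e+08 = 4.095e-12 m³.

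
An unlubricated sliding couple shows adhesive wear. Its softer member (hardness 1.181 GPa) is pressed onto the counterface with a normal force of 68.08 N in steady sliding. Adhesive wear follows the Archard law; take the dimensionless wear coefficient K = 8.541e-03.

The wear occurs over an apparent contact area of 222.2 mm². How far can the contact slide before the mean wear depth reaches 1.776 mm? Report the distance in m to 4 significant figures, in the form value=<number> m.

value=801.5 m

The intermediates are shown rounded. Every step runs at full float precision, and rounded once at the end to four significant digits.
Hardness H = 1.181 GPa = 1.181e+09 Pa.
Contact area A = 222.2 mm² = 2.222e-04 m².
Depth limit h_lim = 1.776 mm = 0.001776 m.
In SI base units: W = 68.08 N, H = 1.181e+09 Pa, K = 8.541e-03.
Limit volume V_lim = h_lim·A = 0.001776 · 2.222e-04 = 3.946e-07 m³.
Thus life L = V_lim·H/(K·W) = 3.946e-07 · 1.181e+09 / (8.541e-03 · 68.08) = 801.5 m.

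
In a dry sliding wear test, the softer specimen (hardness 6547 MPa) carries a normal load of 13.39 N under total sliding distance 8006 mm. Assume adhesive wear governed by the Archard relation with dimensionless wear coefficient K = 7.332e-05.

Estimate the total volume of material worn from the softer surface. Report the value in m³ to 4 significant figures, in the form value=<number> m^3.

value=1.201e-12 m^3

Intermediate values are displayed rounded, and the computation carries full float precision, and a single final rounding to four significant figures.
Convert: Sliding distance L = 8006 mm = 8.006 m.
Convert: Hardness H = 6547 MPa = 6.547e+09 Pa.
Restated in SI base units: W = 13.39 N, H = 6.547e+09 Pa, K = 7.332e-05.
Apply Archard: V = K·W·L/H = 7.332e-05 · 13.39 · 8.006 / 6.547e+09 = 1.201e-12 m³.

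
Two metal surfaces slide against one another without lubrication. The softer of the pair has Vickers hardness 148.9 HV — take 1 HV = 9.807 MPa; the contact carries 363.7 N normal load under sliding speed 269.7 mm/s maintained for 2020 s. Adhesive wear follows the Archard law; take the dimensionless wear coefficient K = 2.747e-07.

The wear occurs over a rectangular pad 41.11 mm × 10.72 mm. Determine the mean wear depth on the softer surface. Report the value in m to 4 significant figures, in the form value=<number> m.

Intermediate values appear rounded, and all arithmetic maintains exact precision; one last rounding to 4 significant digits.
Convert: Sliding speed v = 269.7 mm/s = 0.2697 m/s. Total distance L = v·t = 0.2697 m/s × 2020 s = 544.8 m.
Convert: Hardness H = 148.9 HV × 9.807 MPa/HV = 1460 MPa = 1.460e+09 Pa.
Convert: Pad sides 41.11 mm × 10.72 mm = 0.04111 m × 0.01072 m. Contact area A = 0.04111 m × 0.01072 m = 4.407e-04 m².
Restated in SI base units: W = 363.7 N, H = 1.460e+09 Pa, K = 2.747e-07.
Archard volume V = K·W·L/H = 2.747e-07 · 363.7 · 544.8 / 1.460e+09 = 3.727e-11 m³.
Mean depth h = V/A = 3.727e-11 / 4.407e-04 = 8.458e-08 m.

value=8.458e-08 m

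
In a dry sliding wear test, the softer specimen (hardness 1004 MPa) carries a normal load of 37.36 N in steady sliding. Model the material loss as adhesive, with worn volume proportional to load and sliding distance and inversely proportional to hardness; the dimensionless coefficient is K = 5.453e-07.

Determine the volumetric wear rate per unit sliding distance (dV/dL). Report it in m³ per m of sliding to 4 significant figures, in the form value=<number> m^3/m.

All working math carries full float precision. The intermediates are printed rounded, and a single final rounding, at four significant digits.
Hardness H = 1004 MPa = 1.004e+09 Pa.
In SI base units, W = 37.36 N, H = 1.004e+09 Pa, K = 5.453e-07.
Wear rate dV/dL = K·W/H, so: 5.453e-07 · 37.36 / 1.004e+09 = 2.029e-14 m³/m.

value=2.029e-14 m^3/m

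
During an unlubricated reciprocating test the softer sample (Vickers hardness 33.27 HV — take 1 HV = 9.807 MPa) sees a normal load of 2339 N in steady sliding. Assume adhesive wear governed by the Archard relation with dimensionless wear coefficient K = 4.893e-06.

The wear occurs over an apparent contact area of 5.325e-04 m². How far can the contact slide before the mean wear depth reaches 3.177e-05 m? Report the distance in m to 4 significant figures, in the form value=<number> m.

value=482.3 m

All working math maintains full float precision; the intermediates appear rounded — a lone final rounding: four significant digits.
Hardness H = 33.27 HV × 9.807 MPa/HV = 326.3 MPa = 3.263e+08 Pa.
In SI base units, W = 2339 N, H = 3.263e+08 Pa, K = 4.893e-06.
Wearable volume V_lim = h_lim·A = 3.177e-05 · 5.325e-04 = 1.692e-08 m³.
Inverting, life L = V_lim·H/(K·W) = 1.692e-08 · 3.263e+08 / (4.893e-06 · 2339) = 482.3 m.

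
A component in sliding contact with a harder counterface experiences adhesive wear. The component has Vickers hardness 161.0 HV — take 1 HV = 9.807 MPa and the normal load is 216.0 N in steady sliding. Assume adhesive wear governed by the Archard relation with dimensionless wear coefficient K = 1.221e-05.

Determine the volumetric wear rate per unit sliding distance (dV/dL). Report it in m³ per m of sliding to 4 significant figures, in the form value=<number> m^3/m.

The intermediates are shown rounded; the computation runs at full float precision. Rounded just once to four significant figures.
Hardness H = 161.0 HV × 9.807 MPa/HV = 1579 MPa = 1.579e+09 Pa.
In SI base units: W = 216.0 N, H = 1.579e+09 Pa, K = 1.221e-05.
Sliding wear rate dV/dL = K·W/H (independent of L): 1.221e-05 · 216.0 / 1.579e+09 = 1.670e-12 m³/m.

value=1.670e-12 m^3/m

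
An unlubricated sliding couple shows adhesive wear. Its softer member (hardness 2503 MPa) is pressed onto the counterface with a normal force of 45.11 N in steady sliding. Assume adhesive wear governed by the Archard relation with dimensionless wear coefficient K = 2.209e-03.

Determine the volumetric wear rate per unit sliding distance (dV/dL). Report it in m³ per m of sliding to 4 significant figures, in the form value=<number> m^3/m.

The algebra carries exact precision; intermediates are printed rounded, and a lone final rounding to four significant figures.
Hardness H = 2503 MPa = 2.503e+09 Pa.
As SI base values: W = 45.11 N, H = 2.503e+09 Pa, K = 2.209e-03.
The wear rate dV/dL = K·W/H, per unit distance: 2.209e-03 · 45.11 / 2.503e+09 = 3.981e-11 m³/m.

value=3.981e-11 m^3/m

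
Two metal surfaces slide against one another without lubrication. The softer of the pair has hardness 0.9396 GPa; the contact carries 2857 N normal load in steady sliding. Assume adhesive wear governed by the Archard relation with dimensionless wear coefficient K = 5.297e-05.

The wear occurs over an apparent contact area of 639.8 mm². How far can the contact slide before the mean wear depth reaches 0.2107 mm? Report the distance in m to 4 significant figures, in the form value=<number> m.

value=837.0 m

All working math maintains exact precision, and the intermediates are printed rounded, and one last rounding to 4 significant digits.
Hardness H = 0.9396 GPa = 9.396e+08 Pa.
Contact area A = 639.8 mm² = 6.398e-04 m².
Depth limit h_lim = 0.2107 mm = 2.107e-04 m.
SI base units throughout: W = 2857 N, H = 9.396e+08 Pa, K = 5.297e-05.
Limit volume V_lim = h_lim·A = 2.107e-04 · 6.398e-04 = 1.348e-07 m³.
Life L = V_lim·H/(K·W) = 1.348e-07 · 9.396e+08 / (5.297e-05 · 2857) = 837.0 m.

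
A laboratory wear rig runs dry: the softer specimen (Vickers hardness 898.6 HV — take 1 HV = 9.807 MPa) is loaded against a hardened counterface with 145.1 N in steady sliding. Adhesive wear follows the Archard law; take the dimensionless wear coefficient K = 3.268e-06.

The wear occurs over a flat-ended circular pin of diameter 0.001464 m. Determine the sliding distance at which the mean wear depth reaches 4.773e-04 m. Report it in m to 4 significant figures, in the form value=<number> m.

The computation runs at full float precision. Displayed values are rounded. Rounded just once, at four significant figures.
Hardness H = 898.6 HV × 9.807 MPa/HV = 8813 MPa = 8.813e+09 Pa.
Contact area A = π·d²/4 = π·(0.001464 m)²/4 = 1.683e-06 m².
SI base units throughout: W = 145.1 N, H = 8.813e+09 Pa, K = 3.268e-06.
Permissible volume V_lim = h_lim·A = 4.773e-04 · 1.683e-06 = 8.035e-10 m³.
So the life L = V_lim·H/(K·W) = 8.035e-10 · 8.813e+09 / (3.268e-06 · 145.1) = 1.493e+04 m.

value=1.493e+04 m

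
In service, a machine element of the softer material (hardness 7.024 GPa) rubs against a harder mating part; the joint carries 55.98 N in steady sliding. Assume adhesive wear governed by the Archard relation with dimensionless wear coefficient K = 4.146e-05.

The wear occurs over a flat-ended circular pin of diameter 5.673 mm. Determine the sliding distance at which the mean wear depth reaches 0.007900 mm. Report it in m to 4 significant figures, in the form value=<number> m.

Intermediates are printed rounded. The algebra holds full float precision — a lone final rounding, at four significant digits.
Convert: Hardness H = 7.024 GPa = 7.024e+09 Pa.
Convert: Pin diameter d = 5.673 mm = 0.005673 m. Contact area A = π·d²/4 = π·(0.005673 m)²/4 = 2.528e-05 m².
Convert: Depth limit h_lim = 0.007900 mm = 7.900e-06 m.
Working in SI base units: W = 55.98 N, H = 7.024e+09 Pa, K = 4.146e-05.
Limit volume V_lim = h_lim·A = 7.900e-06 · 2.528e-05 = 1.997e-10 m³.
Sliding life L = V_lim·H/(K·W) = 1.997e-10 · 7.024e+09 / (4.146e-05 · 55.98) = 604.3 m.

value=604.3 m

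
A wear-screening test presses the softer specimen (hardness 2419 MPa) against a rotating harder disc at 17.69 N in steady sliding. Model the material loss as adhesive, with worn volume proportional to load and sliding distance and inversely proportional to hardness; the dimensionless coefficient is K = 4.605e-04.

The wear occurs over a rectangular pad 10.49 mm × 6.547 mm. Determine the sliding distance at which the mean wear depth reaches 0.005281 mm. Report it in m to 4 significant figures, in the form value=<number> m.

value=107.7 m

All working math maintains full float precision — the intermediates are shown rounded; one final rounding, at four significant figures.
Hardness H = 2419 MPa = 2.419e+09 Pa.
Pad sides 10.49 mm × 6.547 mm = 0.01049 m × 0.006547 m. Contact area A = 0.01049 m × 0.006547 m = 6.868e-05 m².
Depth limit h_lim = 0.005281 mm = 5.281e-06 m.
Restated in SI base units: W = 17.69 N, H = 2.419e+09 Pa, K = 4.605e-04.
Permissible volume V_lim = h_lim·A = 5.281e-06 · 6.868e-05 = 3.627e-10 m³.
Sliding life L = V_lim·H/(K·W) = 3.627e-10 · 2.419e+09 / (4.605e-04 · 17.69) = 107.7 m.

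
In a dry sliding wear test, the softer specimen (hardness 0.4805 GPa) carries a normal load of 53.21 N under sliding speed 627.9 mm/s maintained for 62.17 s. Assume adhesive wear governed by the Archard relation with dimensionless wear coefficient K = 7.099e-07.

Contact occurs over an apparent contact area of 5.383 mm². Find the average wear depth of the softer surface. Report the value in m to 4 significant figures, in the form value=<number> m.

The algebra holds exact precision; intermediate values appear rounded — one last rounding to 4 significant digits.
Sliding speed v = 627.9 mm/s = 0.6279 m/s. Path length L = v·t = 0.6279 m/s × 62.17 s = 39.04 m.
Hardness H = 0.4805 GPa = 4.805e+08 Pa.
Contact area A = 5.383 mm² = 5.383e-06 m².
As SI base values: W = 53.21 N, H = 4.805e+08 Pa, K = 7.099e-07.
The Archard volume V = K·W·L/H = 7.099e-07 · 53.21 · 39.04 / 4.805e+08 = 3.069e-12 m³.
Wear depth h = V/A = 3.069e-12 / 5.383e-06 = 5.701e-07 m.

value=5.701e-07 m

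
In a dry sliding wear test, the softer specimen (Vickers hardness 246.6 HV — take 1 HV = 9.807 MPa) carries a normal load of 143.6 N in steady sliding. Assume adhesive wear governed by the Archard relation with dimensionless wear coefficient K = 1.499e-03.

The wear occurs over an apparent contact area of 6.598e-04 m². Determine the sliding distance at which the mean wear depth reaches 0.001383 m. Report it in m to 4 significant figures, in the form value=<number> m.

Quoted intermediates are rounded — the computation carries full float precision. Rounded once at the end: four significant figures.
Convert: Hardness H = 246.6 HV × 9.807 MPa/HV = 2418 MPa = 2.418e+09 Pa.
Collected in SI base units: W = 143.6 N, H = 2.418e+09 Pa, K = 1.499e-03.
Limit volume V_lim = h_lim·A = 0.001383 · 6.598e-04 = 9.125e-07 m³.
Thus life L = V_lim·H/(K·W) = 9.125e-07 · 2.418e+09 / (1.499e-03 · 143.6) = 1.025e+04 m.

value=1.025e+04 m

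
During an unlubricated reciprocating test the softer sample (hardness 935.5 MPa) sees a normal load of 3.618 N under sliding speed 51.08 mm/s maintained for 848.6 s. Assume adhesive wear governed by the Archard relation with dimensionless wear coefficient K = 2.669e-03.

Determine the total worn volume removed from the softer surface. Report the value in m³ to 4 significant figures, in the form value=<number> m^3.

value=4.474e-10 m^3

The intermediates appear rounded — all arithmetic maintains full float precision, and rounded once at the end: four significant digits.
Sliding speed v = 51.08 mm/s = 0.05108 m/s. Distance covered L = v·t = 0.05108 m/s × 848.6 s = 43.35 m.
Hardness H = 935.5 MPa = 9.355e+08 Pa.
In SI base units: W = 3.618 N, H = 9.355e+08 Pa, K = 2.669e-03.
Archard volume V = K·W·L/H = 2.669e-03 · 3.618 · 43.35 / 9.355e+08 = 4.474e-10 m³.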